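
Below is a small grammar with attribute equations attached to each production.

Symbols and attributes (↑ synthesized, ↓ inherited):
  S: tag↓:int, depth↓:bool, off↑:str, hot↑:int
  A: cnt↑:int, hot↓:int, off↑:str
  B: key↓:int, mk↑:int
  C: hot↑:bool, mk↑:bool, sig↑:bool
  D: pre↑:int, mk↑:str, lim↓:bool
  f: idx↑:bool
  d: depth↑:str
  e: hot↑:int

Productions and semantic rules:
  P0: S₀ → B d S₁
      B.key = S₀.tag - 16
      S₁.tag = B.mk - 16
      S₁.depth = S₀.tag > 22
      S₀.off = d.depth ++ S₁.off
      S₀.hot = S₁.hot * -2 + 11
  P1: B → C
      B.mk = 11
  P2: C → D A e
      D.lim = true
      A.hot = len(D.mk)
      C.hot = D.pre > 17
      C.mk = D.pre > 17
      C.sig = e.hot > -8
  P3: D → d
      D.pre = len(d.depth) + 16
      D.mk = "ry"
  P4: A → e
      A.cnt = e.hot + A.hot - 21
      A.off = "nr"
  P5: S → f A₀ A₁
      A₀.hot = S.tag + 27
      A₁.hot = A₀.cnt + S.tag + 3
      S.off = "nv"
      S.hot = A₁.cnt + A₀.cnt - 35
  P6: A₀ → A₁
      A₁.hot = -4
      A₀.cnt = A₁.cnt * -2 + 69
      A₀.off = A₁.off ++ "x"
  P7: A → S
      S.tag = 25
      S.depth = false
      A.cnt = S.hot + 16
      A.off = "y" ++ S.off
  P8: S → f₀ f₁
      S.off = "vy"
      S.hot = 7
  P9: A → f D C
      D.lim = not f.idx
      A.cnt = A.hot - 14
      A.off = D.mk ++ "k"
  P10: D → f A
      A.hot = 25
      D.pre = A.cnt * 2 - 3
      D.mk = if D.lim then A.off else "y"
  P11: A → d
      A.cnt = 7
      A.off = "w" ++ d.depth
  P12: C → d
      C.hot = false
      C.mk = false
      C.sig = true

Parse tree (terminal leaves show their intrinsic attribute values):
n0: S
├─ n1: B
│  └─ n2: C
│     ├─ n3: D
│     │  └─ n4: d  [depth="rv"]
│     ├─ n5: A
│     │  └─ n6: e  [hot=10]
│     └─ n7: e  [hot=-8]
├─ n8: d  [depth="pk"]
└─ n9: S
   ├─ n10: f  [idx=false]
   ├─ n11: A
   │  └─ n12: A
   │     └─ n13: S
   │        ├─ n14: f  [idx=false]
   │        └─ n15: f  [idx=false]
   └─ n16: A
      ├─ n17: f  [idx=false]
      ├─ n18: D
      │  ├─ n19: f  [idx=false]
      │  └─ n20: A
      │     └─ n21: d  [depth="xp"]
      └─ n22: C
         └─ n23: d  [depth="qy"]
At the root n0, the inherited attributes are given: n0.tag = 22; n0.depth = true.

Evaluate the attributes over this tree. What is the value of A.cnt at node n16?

7

1. n0.tag = 22  [given at root]
2. n0.depth = true  [given at root]
3. n1.key = 6  [S₀.tag - 16]
4. n3.lim = true  [true]
5. n4.depth = "rv"  [terminal]
6. n3.pre = 18  [len(d.depth) + 16]
7. n3.mk = "ry"  ["ry"]
8. n5.hot = 2  [len(D.mk)]
9. n6.hot = 10  [terminal]
10. n5.cnt = -9  [e.hot + A.hot - 21]
11. n5.off = "nr"  ["nr"]
12. n7.hot = -8  [terminal]
13. n2.hot = true  [D.pre > 17]
14. n2.mk = true  [D.pre > 17]
15. n2.sig = false  [e.hot > -8]
16. n1.mk = 11  [11]
17. n8.depth = "pk"  [terminal]
18. n9.tag = -5  [B.mk - 16]
19. n9.depth = false  [S₀.tag > 22]
20. n10.idx = false  [terminal]
21. n11.hot = 22  [S.tag + 27]
22. n12.hot = -4  [-4]
23. n13.tag = 25  [25]
24. n13.depth = false  [false]
25. n14.idx = false  [terminal]
26. n15.idx = false  [terminal]
27. n13.off = "vy"  ["vy"]
28. n13.hot = 7  [7]
29. n12.cnt = 23  [S.hot + 16]
30. n12.off = "yvy"  ["y" ++ S.off]
31. n11.cnt = 23  [A₁.cnt * -2 + 69]
32. n11.off = "yvyx"  [A₁.off ++ "x"]
33. n16.hot = 21  [A₀.cnt + S.tag + 3]
34. n17.idx = false  [terminal]
35. n18.lim = true  [not f.idx]
36. n19.idx = false  [terminal]
37. n20.hot = 25  [25]
38. n21.depth = "xp"  [terminal]
39. n20.cnt = 7  [7]
40. n20.off = "wxp"  ["w" ++ d.depth]
41. n18.pre = 11  [A.cnt * 2 - 3]
42. n18.mk = "wxp"  [if D.lim then A.off else "y"]
43. n23.depth = "qy"  [terminal]
44. n22.hot = false  [false]
45. n22.mk = false  [false]
46. n22.sig = true  [true]
47. n16.cnt = 7  [A.hot - 14]
48. n16.off = "wxpk"  [D.mk ++ "k"]
49. n9.off = "nv"  ["nv"]
50. n9.hot = -5  [A₁.cnt + A₀.cnt - 35]
51. n0.off = "pknv"  [d.depth ++ S₁.off]
52. n0.hot = 21  [S₁.hot * -2 + 11]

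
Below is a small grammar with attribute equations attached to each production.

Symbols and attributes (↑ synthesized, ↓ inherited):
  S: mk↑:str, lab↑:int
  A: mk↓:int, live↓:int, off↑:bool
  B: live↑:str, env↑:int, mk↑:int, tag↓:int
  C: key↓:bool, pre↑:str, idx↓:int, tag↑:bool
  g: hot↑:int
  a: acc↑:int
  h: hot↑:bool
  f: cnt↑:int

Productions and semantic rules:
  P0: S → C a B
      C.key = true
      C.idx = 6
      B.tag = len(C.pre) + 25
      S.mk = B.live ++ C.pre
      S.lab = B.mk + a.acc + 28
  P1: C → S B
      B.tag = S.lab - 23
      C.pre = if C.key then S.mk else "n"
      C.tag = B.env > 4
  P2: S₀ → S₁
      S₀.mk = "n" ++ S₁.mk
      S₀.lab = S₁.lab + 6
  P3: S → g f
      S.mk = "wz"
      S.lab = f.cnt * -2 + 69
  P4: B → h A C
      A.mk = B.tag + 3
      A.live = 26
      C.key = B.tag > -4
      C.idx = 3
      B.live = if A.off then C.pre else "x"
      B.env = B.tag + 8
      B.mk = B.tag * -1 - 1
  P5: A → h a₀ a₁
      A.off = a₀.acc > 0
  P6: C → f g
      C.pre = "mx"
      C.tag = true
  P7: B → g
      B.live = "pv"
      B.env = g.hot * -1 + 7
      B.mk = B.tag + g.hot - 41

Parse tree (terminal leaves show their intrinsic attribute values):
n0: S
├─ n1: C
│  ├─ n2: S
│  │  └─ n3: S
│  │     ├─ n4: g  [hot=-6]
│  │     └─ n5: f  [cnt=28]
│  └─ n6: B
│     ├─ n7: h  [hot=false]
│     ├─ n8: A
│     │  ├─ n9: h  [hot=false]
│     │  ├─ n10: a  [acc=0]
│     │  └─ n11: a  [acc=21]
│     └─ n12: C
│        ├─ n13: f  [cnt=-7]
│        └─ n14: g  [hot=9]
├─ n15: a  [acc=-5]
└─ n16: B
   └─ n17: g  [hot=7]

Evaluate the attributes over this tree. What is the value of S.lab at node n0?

1. n1.key = true  [true]
2. n1.idx = 6  [6]
3. n4.hot = -6  [terminal]
4. n5.cnt = 28  [terminal]
5. n3.mk = "wz"  ["wz"]
6. n3.lab = 13  [f.cnt * -2 + 69]
7. n2.mk = "nwz"  ["n" ++ S₁.mk]
8. n2.lab = 19  [S₁.lab + 6]
9. n6.tag = -4  [S.lab - 23]
10. n7.hot = false  [terminal]
11. n8.mk = -1  [B.tag + 3]
12. n8.live = 26  [26]
13. n9.hot = false  [terminal]
14. n10.acc = 0  [terminal]
15. n11.acc = 21  [terminal]
16. n8.off = false  [a₀.acc > 0]
17. n12.key = false  [B.tag > -4]
18. n12.idx = 3  [3]
19. n13.cnt = -7  [terminal]
20. n14.hot = 9  [terminal]
21. n12.pre = "mx"  ["mx"]
22. n12.tag = true  [true]
23. n6.live = "x"  [if A.off then C.pre else "x"]
24. n6.env = 4  [B.tag + 8]
25. n6.mk = 3  [B.tag * -1 - 1]
26. n1.pre = "nwz"  [if C.key then S.mk else "n"]
27. n1.tag = false  [B.env > 4]
28. n15.acc = -5  [terminal]
29. n16.tag = 28  [len(C.pre) + 25]
30. n17.hot = 7  [terminal]
31. n16.live = "pv"  ["pv"]
32. n16.env = 0  [g.hot * -1 + 7]
33. n16.mk = -6  [B.tag + g.hot - 41]
34. n0.mk = "pvnwz"  [B.live ++ C.pre]
35. n0.lab = 17  [B.mk + a.acc + 28]

17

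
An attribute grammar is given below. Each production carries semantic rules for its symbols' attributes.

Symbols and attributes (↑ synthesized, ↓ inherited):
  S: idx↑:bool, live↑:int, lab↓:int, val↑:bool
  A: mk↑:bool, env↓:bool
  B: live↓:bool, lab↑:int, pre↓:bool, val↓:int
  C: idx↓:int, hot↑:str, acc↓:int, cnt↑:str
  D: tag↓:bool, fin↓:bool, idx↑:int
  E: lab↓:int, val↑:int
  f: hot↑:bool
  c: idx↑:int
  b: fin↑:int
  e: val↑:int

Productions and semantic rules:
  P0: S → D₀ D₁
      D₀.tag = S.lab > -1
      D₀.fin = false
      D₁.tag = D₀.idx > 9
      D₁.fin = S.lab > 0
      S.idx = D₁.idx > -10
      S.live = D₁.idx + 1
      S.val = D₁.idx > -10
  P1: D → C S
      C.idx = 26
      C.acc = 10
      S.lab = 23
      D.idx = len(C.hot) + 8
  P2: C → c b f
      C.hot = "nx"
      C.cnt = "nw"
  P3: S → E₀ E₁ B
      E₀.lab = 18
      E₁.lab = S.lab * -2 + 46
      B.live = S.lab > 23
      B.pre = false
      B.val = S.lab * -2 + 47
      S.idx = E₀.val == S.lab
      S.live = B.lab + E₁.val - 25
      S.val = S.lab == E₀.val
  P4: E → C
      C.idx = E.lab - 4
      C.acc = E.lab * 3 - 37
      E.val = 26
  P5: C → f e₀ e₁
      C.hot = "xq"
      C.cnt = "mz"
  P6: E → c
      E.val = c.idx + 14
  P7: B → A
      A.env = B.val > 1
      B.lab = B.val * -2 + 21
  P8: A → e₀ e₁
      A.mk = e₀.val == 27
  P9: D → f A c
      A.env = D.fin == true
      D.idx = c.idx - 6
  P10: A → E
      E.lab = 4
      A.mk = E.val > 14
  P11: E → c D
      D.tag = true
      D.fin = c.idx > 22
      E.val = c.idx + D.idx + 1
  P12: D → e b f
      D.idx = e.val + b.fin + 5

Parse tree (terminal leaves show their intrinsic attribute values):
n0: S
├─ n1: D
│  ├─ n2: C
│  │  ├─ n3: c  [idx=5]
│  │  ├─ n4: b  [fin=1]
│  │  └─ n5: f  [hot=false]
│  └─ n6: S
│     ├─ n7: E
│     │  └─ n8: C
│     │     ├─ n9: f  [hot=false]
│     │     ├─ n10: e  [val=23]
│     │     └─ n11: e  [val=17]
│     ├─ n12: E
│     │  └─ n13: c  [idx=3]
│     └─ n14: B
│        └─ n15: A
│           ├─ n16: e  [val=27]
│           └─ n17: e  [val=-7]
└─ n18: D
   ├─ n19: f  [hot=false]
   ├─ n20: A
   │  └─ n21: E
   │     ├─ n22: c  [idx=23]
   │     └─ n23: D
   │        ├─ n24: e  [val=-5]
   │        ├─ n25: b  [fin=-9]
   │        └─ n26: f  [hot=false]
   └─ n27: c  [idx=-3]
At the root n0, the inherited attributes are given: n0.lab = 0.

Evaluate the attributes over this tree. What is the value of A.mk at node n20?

true

1. n0.lab = 0  [given at root]
2. n1.tag = true  [S.lab > -1]
3. n1.fin = false  [false]
4. n2.idx = 26  [26]
5. n2.acc = 10  [10]
6. n3.idx = 5  [terminal]
7. n4.fin = 1  [terminal]
8. n5.hot = false  [terminal]
9. n2.hot = "nx"  ["nx"]
10. n2.cnt = "nw"  ["nw"]
11. n6.lab = 23  [23]
12. n7.lab = 18  [18]
13. n8.idx = 14  [E.lab - 4]
14. n8.acc = 17  [E.lab * 3 - 37]
15. n9.hot = false  [terminal]
16. n10.val = 23  [terminal]
17. n11.val = 17  [terminal]
18. n8.hot = "xq"  ["xq"]
19. n8.cnt = "mz"  ["mz"]
20. n7.val = 26  [26]
21. n12.lab = 0  [S.lab * -2 + 46]
22. n13.idx = 3  [terminal]
23. n12.val = 17  [c.idx + 14]
24. n14.live = false  [S.lab > 23]
25. n14.pre = false  [false]
26. n14.val = 1  [S.lab * -2 + 47]
27. n15.env = false  [B.val > 1]
28. n16.val = 27  [terminal]
29. n17.val = -7  [terminal]
30. n15.mk = true  [e₀.val == 27]
31. n14.lab = 19  [B.val * -2 + 21]
32. n6.idx = false  [E₀.val == S.lab]
33. n6.live = 11  [B.lab + E₁.val - 25]
34. n6.val = false  [S.lab == E₀.val]
35. n1.idx = 10  [len(C.hot) + 8]
36. n18.tag = true  [D₀.idx > 9]
37. n18.fin = false  [S.lab > 0]
38. n19.hot = false  [terminal]
39. n20.env = false  [D.fin == true]
40. n21.lab = 4  [4]
41. n22.idx = 23  [terminal]
42. n23.tag = true  [true]
43. n23.fin = true  [c.idx > 22]
44. n24.val = -5  [terminal]
45. n25.fin = -9  [terminal]
46. n26.hot = false  [terminal]
47. n23.idx = -9  [e.val + b.fin + 5]
48. n21.val = 15  [c.idx + D.idx + 1]
49. n20.mk = true  [E.val > 14]
50. n27.idx = -3  [terminal]
51. n18.idx = -9  [c.idx - 6]
52. n0.idx = true  [D₁.idx > -10]
53. n0.live = -8  [D₁.idx + 1]
54. n0.val = true  [D₁.idx > -10]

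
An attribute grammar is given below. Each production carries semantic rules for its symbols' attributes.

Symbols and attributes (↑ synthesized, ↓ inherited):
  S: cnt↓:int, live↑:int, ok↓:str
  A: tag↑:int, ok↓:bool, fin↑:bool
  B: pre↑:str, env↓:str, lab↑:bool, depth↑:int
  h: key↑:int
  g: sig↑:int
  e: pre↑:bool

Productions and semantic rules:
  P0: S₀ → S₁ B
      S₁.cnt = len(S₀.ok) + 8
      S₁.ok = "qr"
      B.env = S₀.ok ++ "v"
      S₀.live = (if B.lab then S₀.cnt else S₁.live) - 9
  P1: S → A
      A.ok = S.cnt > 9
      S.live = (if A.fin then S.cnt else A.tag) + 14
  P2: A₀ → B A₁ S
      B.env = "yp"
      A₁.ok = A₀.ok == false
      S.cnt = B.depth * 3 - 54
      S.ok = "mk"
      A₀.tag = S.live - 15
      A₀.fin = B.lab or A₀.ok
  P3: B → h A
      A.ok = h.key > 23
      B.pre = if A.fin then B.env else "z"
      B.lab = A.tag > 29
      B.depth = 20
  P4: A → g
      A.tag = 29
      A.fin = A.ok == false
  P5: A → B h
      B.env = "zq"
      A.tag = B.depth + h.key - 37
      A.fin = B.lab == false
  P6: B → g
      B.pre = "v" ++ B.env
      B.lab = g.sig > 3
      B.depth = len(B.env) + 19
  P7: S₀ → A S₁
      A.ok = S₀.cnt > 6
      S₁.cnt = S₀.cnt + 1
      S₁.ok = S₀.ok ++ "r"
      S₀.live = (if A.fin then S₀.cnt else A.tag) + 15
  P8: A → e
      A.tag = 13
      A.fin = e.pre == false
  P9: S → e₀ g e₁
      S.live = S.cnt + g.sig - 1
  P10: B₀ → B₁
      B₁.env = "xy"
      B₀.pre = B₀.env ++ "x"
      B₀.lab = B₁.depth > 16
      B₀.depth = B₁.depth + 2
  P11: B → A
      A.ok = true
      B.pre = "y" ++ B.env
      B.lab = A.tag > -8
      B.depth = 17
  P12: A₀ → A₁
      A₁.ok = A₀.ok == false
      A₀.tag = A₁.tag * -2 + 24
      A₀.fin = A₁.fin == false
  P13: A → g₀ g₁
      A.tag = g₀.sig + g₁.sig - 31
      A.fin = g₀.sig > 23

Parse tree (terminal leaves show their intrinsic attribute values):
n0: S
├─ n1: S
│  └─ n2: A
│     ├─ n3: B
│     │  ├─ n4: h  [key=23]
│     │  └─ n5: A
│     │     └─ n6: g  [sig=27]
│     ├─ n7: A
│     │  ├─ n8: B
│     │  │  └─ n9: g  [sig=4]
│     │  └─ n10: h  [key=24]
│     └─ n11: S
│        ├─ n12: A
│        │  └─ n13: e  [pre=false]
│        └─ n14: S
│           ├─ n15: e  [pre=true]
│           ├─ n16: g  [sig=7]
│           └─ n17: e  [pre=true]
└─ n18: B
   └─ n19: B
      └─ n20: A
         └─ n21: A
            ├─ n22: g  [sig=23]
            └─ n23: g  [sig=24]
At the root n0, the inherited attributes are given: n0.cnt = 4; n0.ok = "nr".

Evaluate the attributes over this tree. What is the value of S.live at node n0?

1. n0.cnt = 4  [given at root]
2. n0.ok = "nr"  [given at root]
3. n1.cnt = 10  [len(S₀.ok) + 8]
4. n1.ok = "qr"  ["qr"]
5. n2.ok = true  [S.cnt > 9]
6. n3.env = "yp"  ["yp"]
7. n4.key = 23  [terminal]
8. n5.ok = false  [h.key > 23]
9. n6.sig = 27  [terminal]
10. n5.tag = 29  [29]
11. n5.fin = true  [A.ok == false]
12. n3.pre = "yp"  [if A.fin then B.env else "z"]
13. n3.lab = false  [A.tag > 29]
14. n3.depth = 20  [20]
15. n7.ok = false  [A₀.ok == false]
16. n8.env = "zq"  ["zq"]
17. n9.sig = 4  [terminal]
18. n8.pre = "vzq"  ["v" ++ B.env]
19. n8.lab = true  [g.sig > 3]
20. n8.depth = 21  [len(B.env) + 19]
21. n10.key = 24  [terminal]
22. n7.tag = 8  [B.depth + h.key - 37]
23. n7.fin = false  [B.lab == false]
24. n11.cnt = 6  [B.depth * 3 - 54]
25. n11.ok = "mk"  ["mk"]
26. n12.ok = false  [S₀.cnt > 6]
27. n13.pre = false  [terminal]
28. n12.tag = 13  [13]
29. n12.fin = true  [e.pre == false]
30. n14.cnt = 7  [S₀.cnt + 1]
31. n14.ok = "mkr"  [S₀.ok ++ "r"]
32. n15.pre = true  [terminal]
33. n16.sig = 7  [terminal]
34. n17.pre = true  [terminal]
35. n14.live = 13  [S.cnt + g.sig - 1]
36. n11.live = 21  [(if A.fin then S₀.cnt else A.tag) + 15]
37. n2.tag = 6  [S.live - 15]
38. n2.fin = true  [B.lab or A₀.ok]
39. n1.live = 24  [(if A.fin then S.cnt else A.tag) + 14]
40. n18.env = "nrv"  [S₀.ok ++ "v"]
41. n19.env = "xy"  ["xy"]
42. n20.ok = true  [true]
43. n21.ok = false  [A₀.ok == false]
44. n22.sig = 23  [terminal]
45. n23.sig = 24  [terminal]
46. n21.tag = 16  [g₀.sig + g₁.sig - 31]
47. n21.fin = false  [g₀.sig > 23]
48. n20.tag = -8  [A₁.tag * -2 + 24]
49. n20.fin = true  [A₁.fin == false]
50. n19.pre = "yxy"  ["y" ++ B.env]
51. n19.lab = false  [A.tag > -8]
52. n19.depth = 17  [17]
53. n18.pre = "nrvx"  [B₀.env ++ "x"]
54. n18.lab = true  [B₁.depth > 16]
55. n18.depth = 19  [B₁.depth + 2]
56. n0.live = -5  [(if B.lab then S₀.cnt else S₁.live) - 9]

-5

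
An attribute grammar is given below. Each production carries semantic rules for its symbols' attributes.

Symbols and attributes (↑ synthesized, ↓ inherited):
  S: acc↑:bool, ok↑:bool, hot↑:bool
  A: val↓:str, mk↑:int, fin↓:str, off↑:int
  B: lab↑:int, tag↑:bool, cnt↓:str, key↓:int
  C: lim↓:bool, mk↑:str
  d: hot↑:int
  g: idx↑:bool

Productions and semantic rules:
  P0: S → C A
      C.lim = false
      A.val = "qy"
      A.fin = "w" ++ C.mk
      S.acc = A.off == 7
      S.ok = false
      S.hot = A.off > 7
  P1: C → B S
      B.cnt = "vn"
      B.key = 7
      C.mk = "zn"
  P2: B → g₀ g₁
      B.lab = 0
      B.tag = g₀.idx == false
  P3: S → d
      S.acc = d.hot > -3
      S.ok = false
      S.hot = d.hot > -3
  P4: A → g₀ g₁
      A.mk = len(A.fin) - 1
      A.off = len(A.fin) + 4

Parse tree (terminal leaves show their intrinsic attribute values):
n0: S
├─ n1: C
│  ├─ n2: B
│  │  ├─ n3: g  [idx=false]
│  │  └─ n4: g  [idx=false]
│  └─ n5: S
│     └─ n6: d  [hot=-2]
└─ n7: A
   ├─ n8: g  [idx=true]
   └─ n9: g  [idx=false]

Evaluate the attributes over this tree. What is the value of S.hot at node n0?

false

1. n1.lim = false  [false]
2. n2.cnt = "vn"  ["vn"]
3. n2.key = 7  [7]
4. n3.idx = false  [terminal]
5. n4.idx = false  [terminal]
6. n2.lab = 0  [0]
7. n2.tag = true  [g₀.idx == false]
8. n6.hot = -2  [terminal]
9. n5.acc = true  [d.hot > -3]
10. n5.ok = false  [false]
11. n5.hot = true  [d.hot > -3]
12. n1.mk = "zn"  ["zn"]
13. n7.val = "qy"  ["qy"]
14. n7.fin = "wzn"  ["w" ++ C.mk]
15. n8.idx = true  [terminal]
16. n9.idx = false  [terminal]
17. n7.mk = 2  [len(A.fin) - 1]
18. n7.off = 7  [len(A.fin) + 4]
19. n0.acc = true  [A.off == 7]
20. n0.ok = false  [false]
21. n0.hot = false  [A.off > 7]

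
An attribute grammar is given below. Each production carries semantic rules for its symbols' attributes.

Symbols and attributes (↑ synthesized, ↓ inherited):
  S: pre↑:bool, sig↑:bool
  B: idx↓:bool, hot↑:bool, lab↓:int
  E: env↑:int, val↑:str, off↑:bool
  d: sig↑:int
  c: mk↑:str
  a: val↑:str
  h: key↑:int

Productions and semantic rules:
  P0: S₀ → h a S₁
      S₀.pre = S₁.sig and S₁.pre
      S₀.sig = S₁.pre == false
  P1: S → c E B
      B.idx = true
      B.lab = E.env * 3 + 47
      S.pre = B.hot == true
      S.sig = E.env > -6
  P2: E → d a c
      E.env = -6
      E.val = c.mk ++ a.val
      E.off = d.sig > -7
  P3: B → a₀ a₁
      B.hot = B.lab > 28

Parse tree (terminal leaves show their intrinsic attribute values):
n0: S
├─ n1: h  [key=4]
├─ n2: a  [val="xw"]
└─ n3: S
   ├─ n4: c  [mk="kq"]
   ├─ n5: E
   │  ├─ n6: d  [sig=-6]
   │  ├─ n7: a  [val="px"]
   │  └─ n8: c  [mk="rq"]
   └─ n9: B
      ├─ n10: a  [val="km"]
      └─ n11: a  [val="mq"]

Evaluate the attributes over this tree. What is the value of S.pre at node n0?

1. n1.key = 4  [terminal]
2. n2.val = "xw"  [terminal]
3. n4.mk = "kq"  [terminal]
4. n6.sig = -6  [terminal]
5. n7.val = "px"  [terminal]
6. n8.mk = "rq"  [terminal]
7. n5.env = -6  [-6]
8. n5.val = "rqpx"  [c.mk ++ a.val]
9. n5.off = true  [d.sig > -7]
10. n9.idx = true  [true]
11. n9.lab = 29  [E.env * 3 + 47]
12. n10.val = "km"  [terminal]
13. n11.val = "mq"  [terminal]
14. n9.hot = true  [B.lab > 28]
15. n3.pre = true  [B.hot == true]
16. n3.sig = false  [E.env > -6]
17. n0.pre = false  [S₁.sig and S₁.pre]
18. n0.sig = false  [S₁.pre == false]

false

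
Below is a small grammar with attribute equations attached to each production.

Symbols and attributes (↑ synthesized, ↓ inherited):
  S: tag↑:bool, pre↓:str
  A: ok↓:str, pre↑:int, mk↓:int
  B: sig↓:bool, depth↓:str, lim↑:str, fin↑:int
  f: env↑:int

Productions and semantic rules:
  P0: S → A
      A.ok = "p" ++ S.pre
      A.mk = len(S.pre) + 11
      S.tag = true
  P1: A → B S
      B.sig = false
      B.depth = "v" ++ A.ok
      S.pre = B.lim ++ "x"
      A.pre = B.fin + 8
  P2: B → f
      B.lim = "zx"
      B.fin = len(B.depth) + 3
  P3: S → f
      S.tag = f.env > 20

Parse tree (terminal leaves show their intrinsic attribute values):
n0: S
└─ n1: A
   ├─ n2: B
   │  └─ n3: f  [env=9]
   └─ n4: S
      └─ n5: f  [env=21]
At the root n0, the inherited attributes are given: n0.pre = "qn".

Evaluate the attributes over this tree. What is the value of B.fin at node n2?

7

1. n0.pre = "qn"  [given at root]
2. n1.ok = "pqn"  ["p" ++ S.pre]
3. n1.mk = 13  [len(S.pre) + 11]
4. n2.sig = false  [false]
5. n2.depth = "vpqn"  ["v" ++ A.ok]
6. n3.env = 9  [terminal]
7. n2.lim = "zx"  ["zx"]
8. n2.fin = 7  [len(B.depth) + 3]
9. n4.pre = "zxx"  [B.lim ++ "x"]
10. n5.env = 21  [terminal]
11. n4.tag = true  [f.env > 20]
12. n1.pre = 15  [B.fin + 8]
13. n0.tag = true  [true]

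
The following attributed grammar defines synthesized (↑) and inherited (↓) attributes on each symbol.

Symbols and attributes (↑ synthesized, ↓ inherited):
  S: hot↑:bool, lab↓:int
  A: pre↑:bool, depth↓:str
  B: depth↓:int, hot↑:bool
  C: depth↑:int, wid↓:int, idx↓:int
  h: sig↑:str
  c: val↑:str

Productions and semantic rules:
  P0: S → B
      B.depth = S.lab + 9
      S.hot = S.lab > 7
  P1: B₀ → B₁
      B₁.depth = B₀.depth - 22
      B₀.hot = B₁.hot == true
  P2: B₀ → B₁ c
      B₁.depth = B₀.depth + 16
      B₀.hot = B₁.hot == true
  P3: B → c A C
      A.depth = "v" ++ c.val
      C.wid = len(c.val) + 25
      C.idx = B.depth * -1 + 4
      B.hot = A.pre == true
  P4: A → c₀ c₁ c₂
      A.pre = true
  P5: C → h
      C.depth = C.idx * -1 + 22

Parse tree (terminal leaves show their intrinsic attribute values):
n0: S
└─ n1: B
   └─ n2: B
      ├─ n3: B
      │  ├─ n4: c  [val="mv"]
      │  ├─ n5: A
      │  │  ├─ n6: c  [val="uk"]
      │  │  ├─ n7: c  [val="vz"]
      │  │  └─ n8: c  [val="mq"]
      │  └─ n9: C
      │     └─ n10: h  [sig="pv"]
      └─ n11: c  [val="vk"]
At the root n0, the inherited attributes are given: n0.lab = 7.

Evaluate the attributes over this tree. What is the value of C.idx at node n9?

1. n0.lab = 7  [given at root]
2. n1.depth = 16  [S.lab + 9]
3. n2.depth = -6  [B₀.depth - 22]
4. n3.depth = 10  [B₀.depth + 16]
5. n4.val = "mv"  [terminal]
6. n5.depth = "vmv"  ["v" ++ c.val]
7. n6.val = "uk"  [terminal]
8. n7.val = "vz"  [terminal]
9. n8.val = "mq"  [terminal]
10. n5.pre = true  [true]
11. n9.wid = 27  [len(c.val) + 25]
12. n9.idx = -6  [B.depth * -1 + 4]
13. n10.sig = "pv"  [terminal]
14. n9.depth = 28  [C.idx * -1 + 22]
15. n3.hot = true  [A.pre == true]
16. n11.val = "vk"  [terminal]
17. n2.hot = true  [B₁.hot == true]
18. n1.hot = true  [B₁.hot == true]
19. n0.hot = false  [S.lab > 7]

-6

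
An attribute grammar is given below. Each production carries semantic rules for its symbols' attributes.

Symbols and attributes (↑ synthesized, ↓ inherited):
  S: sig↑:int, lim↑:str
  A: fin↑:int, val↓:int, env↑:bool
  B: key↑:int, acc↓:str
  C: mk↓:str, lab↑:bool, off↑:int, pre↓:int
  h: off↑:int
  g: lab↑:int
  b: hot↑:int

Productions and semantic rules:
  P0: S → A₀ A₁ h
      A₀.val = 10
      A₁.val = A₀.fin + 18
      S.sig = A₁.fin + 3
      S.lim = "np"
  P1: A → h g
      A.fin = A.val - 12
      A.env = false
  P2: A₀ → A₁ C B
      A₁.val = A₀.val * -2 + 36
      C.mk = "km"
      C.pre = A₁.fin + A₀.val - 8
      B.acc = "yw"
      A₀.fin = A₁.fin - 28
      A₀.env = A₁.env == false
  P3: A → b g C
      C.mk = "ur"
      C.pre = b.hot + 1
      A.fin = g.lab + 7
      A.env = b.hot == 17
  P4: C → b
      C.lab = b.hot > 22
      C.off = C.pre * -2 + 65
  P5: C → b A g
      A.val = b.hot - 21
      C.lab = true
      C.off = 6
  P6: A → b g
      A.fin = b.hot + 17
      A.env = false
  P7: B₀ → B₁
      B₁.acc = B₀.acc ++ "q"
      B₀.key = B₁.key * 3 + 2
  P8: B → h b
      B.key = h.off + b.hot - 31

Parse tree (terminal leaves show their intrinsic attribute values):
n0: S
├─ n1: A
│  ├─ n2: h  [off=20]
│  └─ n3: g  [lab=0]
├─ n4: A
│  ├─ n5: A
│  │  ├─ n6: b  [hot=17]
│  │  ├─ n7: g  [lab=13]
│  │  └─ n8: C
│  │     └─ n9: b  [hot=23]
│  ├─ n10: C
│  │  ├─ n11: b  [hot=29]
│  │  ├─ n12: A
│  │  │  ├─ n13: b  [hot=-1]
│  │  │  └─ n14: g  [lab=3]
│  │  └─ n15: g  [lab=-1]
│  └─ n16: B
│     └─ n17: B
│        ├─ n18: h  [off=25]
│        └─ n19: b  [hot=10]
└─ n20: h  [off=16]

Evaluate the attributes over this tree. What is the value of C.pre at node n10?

28

1. n1.val = 10  [10]
2. n2.off = 20  [terminal]
3. n3.lab = 0  [terminal]
4. n1.fin = -2  [A.val - 12]
5. n1.env = false  [false]
6. n4.val = 16  [A₀.fin + 18]
7. n5.val = 4  [A₀.val * -2 + 36]
8. n6.hot = 17  [terminal]
9. n7.lab = 13  [terminal]
10. n8.mk = "ur"  ["ur"]
11. n8.pre = 18  [b.hot + 1]
12. n9.hot = 23  [terminal]
13. n8.lab = true  [b.hot > 22]
14. n8.off = 29  [C.pre * -2 + 65]
15. n5.fin = 20  [g.lab + 7]
16. n5.env = true  [b.hot == 17]
17. n10.mk = "km"  ["km"]
18. n10.pre = 28  [A₁.fin + A₀.val - 8]
19. n11.hot = 29  [terminal]
20. n12.val = 8  [b.hot - 21]
21. n13.hot = -1  [terminal]
22. n14.lab = 3  [terminal]
23. n12.fin = 16  [b.hot + 17]
24. n12.env = false  [false]
25. n15.lab = -1  [terminal]
26. n10.lab = true  [true]
27. n10.off = 6  [6]
28. n16.acc = "yw"  ["yw"]
29. n17.acc = "ywq"  [B₀.acc ++ "q"]
30. n18.off = 25  [terminal]
31. n19.hot = 10  [terminal]
32. n17.key = 4  [h.off + b.hot - 31]
33. n16.key = 14  [B₁.key * 3 + 2]
34. n4.fin = -8  [A₁.fin - 28]
35. n4.env = false  [A₁.env == false]
36. n20.off = 16  [terminal]
37. n0.sig = -5  [A₁.fin + 3]
38. n0.lim = "np"  ["np"]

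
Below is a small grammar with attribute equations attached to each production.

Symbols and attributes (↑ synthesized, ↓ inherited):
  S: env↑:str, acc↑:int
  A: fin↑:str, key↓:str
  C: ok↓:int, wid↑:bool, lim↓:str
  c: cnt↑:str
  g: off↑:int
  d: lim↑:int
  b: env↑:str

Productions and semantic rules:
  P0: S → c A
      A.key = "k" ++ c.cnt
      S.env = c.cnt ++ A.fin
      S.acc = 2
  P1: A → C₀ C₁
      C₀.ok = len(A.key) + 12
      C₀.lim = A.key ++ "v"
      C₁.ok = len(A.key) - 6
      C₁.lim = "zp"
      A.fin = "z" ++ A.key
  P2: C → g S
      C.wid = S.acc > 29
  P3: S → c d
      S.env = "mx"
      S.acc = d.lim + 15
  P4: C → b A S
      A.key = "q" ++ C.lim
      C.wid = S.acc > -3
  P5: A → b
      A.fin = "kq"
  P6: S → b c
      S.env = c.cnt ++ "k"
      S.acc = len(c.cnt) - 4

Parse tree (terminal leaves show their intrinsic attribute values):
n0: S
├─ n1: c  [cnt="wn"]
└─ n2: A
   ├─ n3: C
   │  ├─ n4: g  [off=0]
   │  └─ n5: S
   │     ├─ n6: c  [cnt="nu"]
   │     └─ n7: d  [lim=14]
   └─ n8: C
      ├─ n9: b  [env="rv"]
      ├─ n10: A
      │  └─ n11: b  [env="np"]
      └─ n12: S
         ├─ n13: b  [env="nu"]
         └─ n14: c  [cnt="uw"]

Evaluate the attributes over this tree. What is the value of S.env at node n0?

"wnzkwn"

1. n1.cnt = "wn"  [terminal]
2. n2.key = "kwn"  ["k" ++ c.cnt]
3. n3.ok = 15  [len(A.key) + 12]
4. n3.lim = "kwnv"  [A.key ++ "v"]
5. n4.off = 0  [terminal]
6. n6.cnt = "nu"  [terminal]
7. n7.lim = 14  [terminal]
8. n5.env = "mx"  ["mx"]
9. n5.acc = 29  [d.lim + 15]
10. n3.wid = false  [S.acc > 29]
11. n8.ok = -3  [len(A.key) - 6]
12. n8.lim = "zp"  ["zp"]
13. n9.env = "rv"  [terminal]
14. n10.key = "qzp"  ["q" ++ C.lim]
15. n11.env = "np"  [terminal]
16. n10.fin = "kq"  ["kq"]
17. n13.env = "nu"  [terminal]
18. n14.cnt = "uw"  [terminal]
19. n12.env = "uwk"  [c.cnt ++ "k"]
20. n12.acc = -2  [len(c.cnt) - 4]
21. n8.wid = true  [S.acc > -3]
22. n2.fin = "zkwn"  ["z" ++ A.key]
23. n0.env = "wnzkwn"  [c.cnt ++ A.fin]
24. n0.acc = 2  [2]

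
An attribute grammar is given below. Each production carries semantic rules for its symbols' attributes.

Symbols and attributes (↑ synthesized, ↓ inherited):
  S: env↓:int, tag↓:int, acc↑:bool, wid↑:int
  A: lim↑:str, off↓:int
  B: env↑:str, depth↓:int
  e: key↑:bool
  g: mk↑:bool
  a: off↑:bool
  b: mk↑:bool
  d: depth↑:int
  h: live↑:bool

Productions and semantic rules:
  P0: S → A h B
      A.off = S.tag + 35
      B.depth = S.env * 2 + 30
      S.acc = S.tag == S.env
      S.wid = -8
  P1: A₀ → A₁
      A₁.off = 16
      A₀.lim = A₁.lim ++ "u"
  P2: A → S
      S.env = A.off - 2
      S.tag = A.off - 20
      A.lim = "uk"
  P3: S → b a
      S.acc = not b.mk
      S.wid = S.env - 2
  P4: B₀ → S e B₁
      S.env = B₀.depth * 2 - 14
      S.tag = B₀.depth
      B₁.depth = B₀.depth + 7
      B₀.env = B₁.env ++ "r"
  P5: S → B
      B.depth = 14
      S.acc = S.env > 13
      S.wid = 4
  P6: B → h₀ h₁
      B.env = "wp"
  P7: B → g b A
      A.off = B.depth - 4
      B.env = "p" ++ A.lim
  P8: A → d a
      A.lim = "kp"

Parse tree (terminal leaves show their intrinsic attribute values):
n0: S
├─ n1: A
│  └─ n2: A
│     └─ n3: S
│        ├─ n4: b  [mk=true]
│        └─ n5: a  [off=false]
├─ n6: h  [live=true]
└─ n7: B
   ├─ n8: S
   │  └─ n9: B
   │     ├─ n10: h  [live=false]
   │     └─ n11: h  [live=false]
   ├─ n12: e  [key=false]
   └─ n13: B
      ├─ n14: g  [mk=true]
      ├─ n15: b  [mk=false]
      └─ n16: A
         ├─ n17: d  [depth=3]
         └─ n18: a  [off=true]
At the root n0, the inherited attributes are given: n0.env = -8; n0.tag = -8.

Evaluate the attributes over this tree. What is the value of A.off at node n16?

17

1. n0.env = -8  [given at root]
2. n0.tag = -8  [given at root]
3. n1.off = 27  [S.tag + 35]
4. n2.off = 16  [16]
5. n3.env = 14  [A.off - 2]
6. n3.tag = -4  [A.off - 20]
7. n4.mk = true  [terminal]
8. n5.off = false  [terminal]
9. n3.acc = false  [not b.mk]
10. n3.wid = 12  [S.env - 2]
11. n2.lim = "uk"  ["uk"]
12. n1.lim = "uku"  [A₁.lim ++ "u"]
13. n6.live = true  [terminal]
14. n7.depth = 14  [S.env * 2 + 30]
15. n8.env = 14  [B₀.depth * 2 - 14]
16. n8.tag = 14  [B₀.depth]
17. n9.depth = 14  [14]
18. n10.live = false  [terminal]
19. n11.live = false  [terminal]
20. n9.env = "wp"  ["wp"]
21. n8.acc = true  [S.env > 13]
22. n8.wid = 4  [4]
23. n12.key = false  [terminal]
24. n13.depth = 21  [B₀.depth + 7]
25. n14.mk = true  [terminal]
26. n15.mk = false  [terminal]
27. n16.off = 17  [B.depth - 4]
28. n17.depth = 3  [terminal]
29. n18.off = true  [terminal]
30. n16.lim = "kp"  ["kp"]
31. n13.env = "pkp"  ["p" ++ A.lim]
32. n7.env = "pkpr"  [B₁.env ++ "r"]
33. n0.acc = true  [S.tag == S.env]
34. n0.wid = -8  [-8]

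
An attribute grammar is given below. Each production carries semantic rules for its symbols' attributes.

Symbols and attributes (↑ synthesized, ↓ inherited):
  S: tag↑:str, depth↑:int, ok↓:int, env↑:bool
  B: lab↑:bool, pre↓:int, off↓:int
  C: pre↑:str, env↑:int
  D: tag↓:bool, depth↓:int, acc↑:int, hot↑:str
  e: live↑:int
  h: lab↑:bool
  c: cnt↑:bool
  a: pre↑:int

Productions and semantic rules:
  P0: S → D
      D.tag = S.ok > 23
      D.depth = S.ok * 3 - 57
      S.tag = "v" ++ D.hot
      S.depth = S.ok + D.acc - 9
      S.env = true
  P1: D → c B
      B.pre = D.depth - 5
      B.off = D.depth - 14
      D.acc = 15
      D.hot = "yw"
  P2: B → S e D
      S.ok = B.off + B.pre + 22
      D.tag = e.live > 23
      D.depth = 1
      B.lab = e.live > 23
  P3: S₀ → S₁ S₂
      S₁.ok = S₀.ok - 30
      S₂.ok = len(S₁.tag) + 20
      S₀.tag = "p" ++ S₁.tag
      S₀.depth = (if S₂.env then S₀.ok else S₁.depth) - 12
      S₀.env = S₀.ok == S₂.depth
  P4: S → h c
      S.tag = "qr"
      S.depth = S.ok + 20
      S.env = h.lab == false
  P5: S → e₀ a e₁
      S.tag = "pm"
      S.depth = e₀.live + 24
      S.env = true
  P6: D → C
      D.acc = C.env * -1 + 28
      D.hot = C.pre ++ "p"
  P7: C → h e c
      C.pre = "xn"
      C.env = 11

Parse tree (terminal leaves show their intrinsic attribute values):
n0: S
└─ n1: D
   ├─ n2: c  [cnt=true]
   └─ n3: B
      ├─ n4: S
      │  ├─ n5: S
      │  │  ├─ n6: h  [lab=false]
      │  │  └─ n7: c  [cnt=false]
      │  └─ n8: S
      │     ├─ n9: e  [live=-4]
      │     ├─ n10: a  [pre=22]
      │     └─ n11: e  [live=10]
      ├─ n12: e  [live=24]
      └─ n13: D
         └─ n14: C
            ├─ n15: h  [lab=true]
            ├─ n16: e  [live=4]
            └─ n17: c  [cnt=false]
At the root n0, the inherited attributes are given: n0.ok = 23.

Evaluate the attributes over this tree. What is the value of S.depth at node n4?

1. n0.ok = 23  [given at root]
2. n1.tag = false  [S.ok > 23]
3. n1.depth = 12  [S.ok * 3 - 57]
4. n2.cnt = true  [terminal]
5. n3.pre = 7  [D.depth - 5]
6. n3.off = -2  [D.depth - 14]
7. n4.ok = 27  [B.off + B.pre + 22]
8. n5.ok = -3  [S₀.ok - 30]
9. n6.lab = false  [terminal]
10. n7.cnt = false  [terminal]
11. n5.tag = "qr"  ["qr"]
12. n5.depth = 17  [S.ok + 20]
13. n5.env = true  [h.lab == false]
14. n8.ok = 22  [len(S₁.tag) + 20]
15. n9.live = -4  [terminal]
16. n10.pre = 22  [terminal]
17. n11.live = 10  [terminal]
18. n8.tag = "pm"  ["pm"]
19. n8.depth = 20  [e₀.live + 24]
20. n8.env = true  [true]
21. n4.tag = "pqr"  ["p" ++ S₁.tag]
22. n4.depth = 15  [(if S₂.env then S₀.ok else S₁.depth) - 12]
23. n4.env = false  [S₀.ok == S₂.depth]
24. n12.live = 24  [terminal]
25. n13.tag = true  [e.live > 23]
26. n13.depth = 1  [1]
27. n15.lab = true  [terminal]
28. n16.live = 4  [terminal]
29. n17.cnt = false  [terminal]
30. n14.pre = "xn"  ["xn"]
31. n14.env = 11  [11]
32. n13.acc = 17  [C.env * -1 + 28]
33. n13.hot = "xnp"  [C.pre ++ "p"]
34. n3.lab = true  [e.live > 23]
35. n1.acc = 15  [15]
36. n1.hot = "yw"  ["yw"]
37. n0.tag = "vyw"  ["v" ++ D.hot]
38. n0.depth = 29  [S.ok + D.acc - 9]
39. n0.env = true  [true]

15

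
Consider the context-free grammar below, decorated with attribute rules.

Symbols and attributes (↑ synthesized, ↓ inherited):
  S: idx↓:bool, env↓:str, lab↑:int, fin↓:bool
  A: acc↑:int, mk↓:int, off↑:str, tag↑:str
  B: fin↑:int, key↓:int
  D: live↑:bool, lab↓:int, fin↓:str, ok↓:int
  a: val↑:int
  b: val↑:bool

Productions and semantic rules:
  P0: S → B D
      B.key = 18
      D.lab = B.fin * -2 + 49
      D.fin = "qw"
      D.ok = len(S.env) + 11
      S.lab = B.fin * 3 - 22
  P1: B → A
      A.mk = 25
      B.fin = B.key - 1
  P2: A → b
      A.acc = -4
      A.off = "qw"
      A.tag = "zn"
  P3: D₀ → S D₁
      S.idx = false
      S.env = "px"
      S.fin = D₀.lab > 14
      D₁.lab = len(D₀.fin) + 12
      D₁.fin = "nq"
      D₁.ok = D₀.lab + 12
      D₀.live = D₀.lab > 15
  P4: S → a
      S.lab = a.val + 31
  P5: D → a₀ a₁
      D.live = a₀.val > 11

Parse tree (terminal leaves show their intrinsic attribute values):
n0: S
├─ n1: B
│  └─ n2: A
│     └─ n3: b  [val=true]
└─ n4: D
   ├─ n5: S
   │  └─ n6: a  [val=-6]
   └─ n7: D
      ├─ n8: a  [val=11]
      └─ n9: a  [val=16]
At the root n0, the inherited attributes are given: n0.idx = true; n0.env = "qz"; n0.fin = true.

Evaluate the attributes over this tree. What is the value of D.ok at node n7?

27

1. n0.idx = true  [given at root]
2. n0.env = "qz"  [given at root]
3. n0.fin = true  [given at root]
4. n1.key = 18  [18]
5. n2.mk = 25  [25]
6. n3.val = true  [terminal]
7. n2.acc = -4  [-4]
8. n2.off = "qw"  ["qw"]
9. n2.tag = "zn"  ["zn"]
10. n1.fin = 17  [B.key - 1]
11. n4.lab = 15  [B.fin * -2 + 49]
12. n4.fin = "qw"  ["qw"]
13. n4.ok = 13  [len(S.env) + 11]
14. n5.idx = false  [false]
15. n5.env = "px"  ["px"]
16. n5.fin = true  [D₀.lab > 14]
17. n6.val = -6  [terminal]
18. n5.lab = 25  [a.val + 31]
19. n7.lab = 14  [len(D₀.fin) + 12]
20. n7.fin = "nq"  ["nq"]
21. n7.ok = 27  [D₀.lab + 12]
22. n8.val = 11  [terminal]
23. n9.val = 16  [terminal]
24. n7.live = false  [a₀.val > 11]
25. n4.live = false  [D₀.lab > 15]
26. n0.lab = 29  [B.fin * 3 - 22]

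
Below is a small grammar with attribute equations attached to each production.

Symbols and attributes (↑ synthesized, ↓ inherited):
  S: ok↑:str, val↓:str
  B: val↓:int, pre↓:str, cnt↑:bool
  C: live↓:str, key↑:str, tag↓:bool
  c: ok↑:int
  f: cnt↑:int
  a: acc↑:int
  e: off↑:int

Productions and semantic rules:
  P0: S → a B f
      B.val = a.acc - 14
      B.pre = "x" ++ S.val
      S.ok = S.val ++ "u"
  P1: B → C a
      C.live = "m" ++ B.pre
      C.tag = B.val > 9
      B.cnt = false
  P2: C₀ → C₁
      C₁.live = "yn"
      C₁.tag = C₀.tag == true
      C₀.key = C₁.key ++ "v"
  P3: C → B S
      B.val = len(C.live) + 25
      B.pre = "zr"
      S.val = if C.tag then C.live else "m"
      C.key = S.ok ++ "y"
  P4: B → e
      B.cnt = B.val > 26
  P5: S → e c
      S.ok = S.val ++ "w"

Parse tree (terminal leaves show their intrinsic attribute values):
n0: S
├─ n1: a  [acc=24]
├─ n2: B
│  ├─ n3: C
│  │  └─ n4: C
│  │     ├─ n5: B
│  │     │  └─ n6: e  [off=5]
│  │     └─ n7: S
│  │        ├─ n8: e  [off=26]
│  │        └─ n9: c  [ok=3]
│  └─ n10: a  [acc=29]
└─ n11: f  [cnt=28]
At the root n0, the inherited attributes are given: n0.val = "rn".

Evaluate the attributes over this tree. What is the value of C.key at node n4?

"ynwy"

1. n0.val = "rn"  [given at root]
2. n1.acc = 24  [terminal]
3. n2.val = 10  [a.acc - 14]
4. n2.pre = "xrn"  ["x" ++ S.val]
5. n3.live = "mxrn"  ["m" ++ B.pre]
6. n3.tag = true  [B.val > 9]
7. n4.live = "yn"  ["yn"]
8. n4.tag = true  [C₀.tag == true]
9. n5.val = 27  [len(C.live) + 25]
10. n5.pre = "zr"  ["zr"]
11. n6.off = 5  [terminal]
12. n5.cnt = true  [B.val > 26]
13. n7.val = "yn"  [if C.tag then C.live else "m"]
14. n8.off = 26  [terminal]
15. n9.ok = 3  [terminal]
16. n7.ok = "ynw"  [S.val ++ "w"]
17. n4.key = "ynwy"  [S.ok ++ "y"]
18. n3.key = "ynwyv"  [C₁.key ++ "v"]
19. n10.acc = 29  [terminal]
20. n2.cnt = false  [false]
21. n11.cnt = 28  [terminal]
22. n0.ok = "rnu"  [S.val ++ "u"]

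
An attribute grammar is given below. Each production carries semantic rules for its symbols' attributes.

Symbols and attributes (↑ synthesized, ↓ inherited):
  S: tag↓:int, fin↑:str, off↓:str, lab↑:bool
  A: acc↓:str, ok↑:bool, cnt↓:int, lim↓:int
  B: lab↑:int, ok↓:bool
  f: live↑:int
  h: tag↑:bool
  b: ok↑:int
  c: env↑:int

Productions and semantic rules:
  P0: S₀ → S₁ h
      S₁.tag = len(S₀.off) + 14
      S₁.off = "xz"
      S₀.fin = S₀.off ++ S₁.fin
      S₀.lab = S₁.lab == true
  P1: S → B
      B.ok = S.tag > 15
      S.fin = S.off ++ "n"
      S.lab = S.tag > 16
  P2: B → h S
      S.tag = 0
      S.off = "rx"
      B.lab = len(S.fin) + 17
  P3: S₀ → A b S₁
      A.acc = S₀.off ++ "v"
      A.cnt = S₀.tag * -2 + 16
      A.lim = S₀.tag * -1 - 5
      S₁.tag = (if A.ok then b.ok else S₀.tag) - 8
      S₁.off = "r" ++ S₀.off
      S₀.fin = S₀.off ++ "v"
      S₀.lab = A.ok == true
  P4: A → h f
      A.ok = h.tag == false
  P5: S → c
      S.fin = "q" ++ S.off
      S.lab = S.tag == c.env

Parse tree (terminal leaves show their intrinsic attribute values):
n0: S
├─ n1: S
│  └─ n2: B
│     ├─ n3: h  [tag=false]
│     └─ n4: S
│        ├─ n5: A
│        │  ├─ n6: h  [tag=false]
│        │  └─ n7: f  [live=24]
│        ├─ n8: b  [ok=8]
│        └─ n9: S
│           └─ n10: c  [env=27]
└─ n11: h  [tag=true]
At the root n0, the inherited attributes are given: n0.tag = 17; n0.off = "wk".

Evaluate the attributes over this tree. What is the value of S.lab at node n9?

1. n0.tag = 17  [given at root]
2. n0.off = "wk"  [given at root]
3. n1.tag = 16  [len(S₀.off) + 14]
4. n1.off = "xz"  ["xz"]
5. n2.ok = true  [S.tag > 15]
6. n3.tag = false  [terminal]
7. n4.tag = 0  [0]
8. n4.off = "rx"  ["rx"]
9. n5.acc = "rxv"  [S₀.off ++ "v"]
10. n5.cnt = 16  [S₀.tag * -2 + 16]
11. n5.lim = -5  [S₀.tag * -1 - 5]
12. n6.tag = false  [terminal]
13. n7.live = 24  [terminal]
14. n5.ok = true  [h.tag == false]
15. n8.ok = 8  [terminal]
16. n9.tag = 0  [(if A.ok then b.ok else S₀.tag) - 8]
17. n9.off = "rrx"  ["r" ++ S₀.off]
18. n10.env = 27  [terminal]
19. n9.fin = "qrrx"  ["q" ++ S.off]
20. n9.lab = false  [S.tag == c.env]
21. n4.fin = "rxv"  [S₀.off ++ "v"]
22. n4.lab = true  [A.ok == true]
23. n2.lab = 20  [len(S.fin) + 17]
24. n1.fin = "xzn"  [S.off ++ "n"]
25. n1.lab = false  [S.tag > 16]
26. n11.tag = true  [terminal]
27. n0.fin = "wkxzn"  [S₀.off ++ S₁.fin]
28. n0.lab = false  [S₁.lab == true]

false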